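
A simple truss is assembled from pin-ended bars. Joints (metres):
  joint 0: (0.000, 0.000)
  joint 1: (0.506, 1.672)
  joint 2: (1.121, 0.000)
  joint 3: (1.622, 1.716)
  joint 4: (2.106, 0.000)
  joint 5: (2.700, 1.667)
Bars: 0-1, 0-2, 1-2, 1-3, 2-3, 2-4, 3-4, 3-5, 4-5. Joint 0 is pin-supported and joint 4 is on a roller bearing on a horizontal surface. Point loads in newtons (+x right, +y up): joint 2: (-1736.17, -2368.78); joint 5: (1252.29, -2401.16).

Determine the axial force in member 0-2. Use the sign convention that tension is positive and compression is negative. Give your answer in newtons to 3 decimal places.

N=6 nodes, M=9 members, R=3 reactions → 2N=12, M+R=12
member 0 (0-1): L=1.7469, (cx,cy)=(0.2897,0.9571)
member 1 (0-2): L=1.1210, (cx,cy)=(1.0000,0.0000)
member 2 (1-2): L=1.7815, (cx,cy)=(0.3452,-0.9385)
member 3 (1-3): L=1.1169, (cx,cy)=(0.9992,0.0394)
member 4 (2-3): L=1.7876, (cx,cy)=(0.2803,0.9599)
member 5 (2-4): L=0.9850, (cx,cy)=(1.0000,0.0000)
member 6 (3-4): L=1.7830, (cx,cy)=(0.2715,-0.9624)
member 7 (3-5): L=1.0791, (cx,cy)=(0.9990,-0.0454)
member 8 (4-5): L=1.7697, (cx,cy)=(0.3357,0.9420)
solve A·x = −loads:
  F[0-1] = +585.7015 N (tension)
  F[0-2] = -653.5330 N (compression)
  F[1-2] = -581.7489 N (compression)
  F[1-3] = +370.7671 N (tension)
  F[2-3] = +3036.4525 N (tension)
  F[2-4] = +30.8214 N (tension)
  F[3-4] = -3141.6280 N (compression)
  F[3-5] = +2076.4372 N (tension)
  F[4-5] = -2448.9508 N (compression)
  Rx@0 = +483.8800 N
  Ry@0 = -560.5927 N
  Ry@4 = +5330.5327 N

-653.533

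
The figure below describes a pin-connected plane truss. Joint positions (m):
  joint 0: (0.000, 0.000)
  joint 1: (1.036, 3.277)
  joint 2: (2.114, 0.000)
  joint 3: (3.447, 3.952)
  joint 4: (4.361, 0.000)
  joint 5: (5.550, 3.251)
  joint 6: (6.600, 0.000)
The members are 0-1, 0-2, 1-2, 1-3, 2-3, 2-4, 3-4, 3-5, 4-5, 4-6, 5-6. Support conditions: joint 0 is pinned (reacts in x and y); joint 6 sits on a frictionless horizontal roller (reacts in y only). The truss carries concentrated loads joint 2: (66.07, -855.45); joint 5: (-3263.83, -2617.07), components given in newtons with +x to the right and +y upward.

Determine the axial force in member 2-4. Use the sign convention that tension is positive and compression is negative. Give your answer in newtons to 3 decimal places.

-1279.826

N=7 nodes, M=11 members, R=3 reactions → 2N=14, M+R=14
member 0 (0-1): L=3.4369, (cx,cy)=(0.3014,0.9535)
member 1 (0-2): L=2.1140, (cx,cy)=(1.0000,0.0000)
member 2 (1-2): L=3.4498, (cx,cy)=(0.3125,-0.9499)
member 3 (1-3): L=2.5037, (cx,cy)=(0.9630,0.2696)
member 4 (2-3): L=4.1708, (cx,cy)=(0.3196,0.9476)
member 5 (2-4): L=2.2470, (cx,cy)=(1.0000,0.0000)
member 6 (3-4): L=4.0563, (cx,cy)=(0.2253,-0.9743)
member 7 (3-5): L=2.2168, (cx,cy)=(0.9487,-0.3162)
member 8 (4-5): L=3.4616, (cx,cy)=(0.3435,0.9392)
member 9 (4-6): L=2.2390, (cx,cy)=(1.0000,0.0000)
member 10 (5-6): L=3.4164, (cx,cy)=(0.3073,-0.9516)
solve A·x = −loads:
  F[0-1] = -2732.5862 N (compression)
  F[0-2] = -2374.0555 N (compression)
  F[1-2] = +2289.2365 N (tension)
  F[1-3] = -1598.2377 N (compression)
  F[2-3] = -1392.1655 N (compression)
  F[2-4] = -1279.8262 N (compression)
  F[3-4] = +2681.7583 N (tension)
  F[3-5] = -2728.2845 N (compression)
  F[4-5] = -2782.0540 N (compression)
  F[4-6] = +280.0337 N (tension)
  F[5-6] = -911.1384 N (compression)
  Rx@0 = +3197.7600 N
  Ry@0 = +2605.4824 N
  Ry@6 = +867.0376 N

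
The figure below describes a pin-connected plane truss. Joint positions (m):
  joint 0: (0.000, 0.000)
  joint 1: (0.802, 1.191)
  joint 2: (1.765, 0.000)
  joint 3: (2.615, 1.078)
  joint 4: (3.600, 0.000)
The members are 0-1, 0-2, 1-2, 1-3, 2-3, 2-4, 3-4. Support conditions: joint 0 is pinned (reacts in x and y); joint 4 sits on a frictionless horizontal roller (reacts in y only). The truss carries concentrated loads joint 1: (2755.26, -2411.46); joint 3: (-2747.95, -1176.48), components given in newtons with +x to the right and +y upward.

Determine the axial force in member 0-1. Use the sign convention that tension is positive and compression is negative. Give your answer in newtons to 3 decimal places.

N=5 nodes, M=7 members, R=3 reactions → 2N=10, M+R=10
member 0 (0-1): L=1.4359, (cx,cy)=(0.5586,0.8295)
member 1 (0-2): L=1.7650, (cx,cy)=(1.0000,0.0000)
member 2 (1-2): L=1.5316, (cx,cy)=(0.6287,-0.7776)
member 3 (1-3): L=1.8165, (cx,cy)=(0.9981,-0.0622)
member 4 (2-3): L=1.3728, (cx,cy)=(0.6192,0.7853)
member 5 (2-4): L=1.8350, (cx,cy)=(1.0000,0.0000)
member 6 (3-4): L=1.4602, (cx,cy)=(0.6745,-0.7382)
solve A·x = −loads:
  F[0-1] = -2540.7371 N (compression)
  F[0-2] = +1426.4425 N (tension)
  F[1-2] = -59.3363 N (compression)
  F[1-3] = -4145.1129 N (compression)
  F[2-3] = +58.7585 N (tension)
  F[2-4] = +1352.7533 N (tension)
  F[3-4] = -2005.4297 N (compression)
  Rx@0 = -7.3100 N
  Ry@0 = +2107.4648 N
  Ry@4 = +1480.4752 N

-2540.737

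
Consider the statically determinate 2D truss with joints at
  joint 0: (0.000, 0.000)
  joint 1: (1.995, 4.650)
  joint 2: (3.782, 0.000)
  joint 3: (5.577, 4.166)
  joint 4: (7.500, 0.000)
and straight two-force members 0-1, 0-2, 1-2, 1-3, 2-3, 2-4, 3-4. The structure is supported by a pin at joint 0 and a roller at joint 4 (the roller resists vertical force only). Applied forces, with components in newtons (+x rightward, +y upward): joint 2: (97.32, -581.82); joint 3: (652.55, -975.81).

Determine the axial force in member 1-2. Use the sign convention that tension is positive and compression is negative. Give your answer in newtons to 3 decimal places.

210.591

N=5 nodes, M=7 members, R=3 reactions → 2N=10, M+R=10
member 0 (0-1): L=5.0599, (cx,cy)=(0.3943,0.9190)
member 1 (0-2): L=3.7820, (cx,cy)=(1.0000,0.0000)
member 2 (1-2): L=4.9816, (cx,cy)=(0.3587,-0.9334)
member 3 (1-3): L=3.6146, (cx,cy)=(0.9910,-0.1339)
member 4 (2-3): L=4.5363, (cx,cy)=(0.3957,0.9184)
member 5 (2-4): L=3.7180, (cx,cy)=(1.0000,0.0000)
member 6 (3-4): L=4.5884, (cx,cy)=(0.4191,-0.9079)
solve A·x = −loads:
  F[0-1] = -191.6834 N (compression)
  F[0-2] = +825.4464 N (tension)
  F[1-2] = +210.5910 N (tension)
  F[1-3] = -152.4936 N (compression)
  F[2-3] = +419.4837 N (tension)
  F[2-4] = +637.6801 N (tension)
  F[3-4] = -1521.5478 N (compression)
  Rx@0 = -749.8700 N
  Ry@0 = +176.1555 N
  Ry@4 = +1381.4745 N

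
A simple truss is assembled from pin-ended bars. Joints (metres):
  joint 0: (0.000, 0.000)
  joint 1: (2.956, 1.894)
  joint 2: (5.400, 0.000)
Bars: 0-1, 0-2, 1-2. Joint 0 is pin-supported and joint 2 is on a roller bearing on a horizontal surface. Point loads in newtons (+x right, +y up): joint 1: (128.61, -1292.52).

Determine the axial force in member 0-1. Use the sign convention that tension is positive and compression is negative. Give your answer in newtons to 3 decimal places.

N=3 nodes, M=3 members, R=3 reactions → 2N=6, M+R=6
member 0 (0-1): L=3.5107, (cx,cy)=(0.8420,0.5395)
member 1 (0-2): L=5.4000, (cx,cy)=(1.0000,0.0000)
member 2 (1-2): L=3.0920, (cx,cy)=(0.7904,-0.6126)
solve A·x = −loads:
  F[0-1] = -1000.7157 N (compression)
  F[0-2] = +971.2046 N (tension)
  F[1-2] = -1228.7030 N (compression)
  Rx@0 = -128.6100 N
  Ry@0 = +539.8762 N
  Ry@2 = +752.6438 N

-1000.716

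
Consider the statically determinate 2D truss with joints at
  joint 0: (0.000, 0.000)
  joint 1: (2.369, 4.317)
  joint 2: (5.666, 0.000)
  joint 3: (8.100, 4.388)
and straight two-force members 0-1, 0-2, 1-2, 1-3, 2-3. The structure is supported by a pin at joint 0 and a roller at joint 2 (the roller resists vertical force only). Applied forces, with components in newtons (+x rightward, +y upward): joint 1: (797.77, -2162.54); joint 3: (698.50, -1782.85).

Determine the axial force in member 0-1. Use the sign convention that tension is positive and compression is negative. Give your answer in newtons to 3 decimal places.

N=4 nodes, M=5 members, R=3 reactions → 2N=8, M+R=8
member 0 (0-1): L=4.9243, (cx,cy)=(0.4811,0.8767)
member 1 (0-2): L=5.6660, (cx,cy)=(1.0000,0.0000)
member 2 (1-2): L=5.4320, (cx,cy)=(0.6070,-0.7947)
member 3 (1-3): L=5.7314, (cx,cy)=(0.9999,0.0124)
member 4 (2-3): L=5.0179, (cx,cy)=(0.4851,0.8745)
solve A·x = −loads:
  F[0-1] = +748.6162 N (tension)
  F[0-2] = +1136.1224 N (tension)
  F[1-2] = -3520.4017 N (compression)
  F[1-3] = +1699.2440 N (tension)
  F[2-3] = -2062.8336 N (compression)
  Rx@0 = -1496.2700 N
  Ry@0 = -656.2926 N
  Ry@2 = +4601.6826 N

748.616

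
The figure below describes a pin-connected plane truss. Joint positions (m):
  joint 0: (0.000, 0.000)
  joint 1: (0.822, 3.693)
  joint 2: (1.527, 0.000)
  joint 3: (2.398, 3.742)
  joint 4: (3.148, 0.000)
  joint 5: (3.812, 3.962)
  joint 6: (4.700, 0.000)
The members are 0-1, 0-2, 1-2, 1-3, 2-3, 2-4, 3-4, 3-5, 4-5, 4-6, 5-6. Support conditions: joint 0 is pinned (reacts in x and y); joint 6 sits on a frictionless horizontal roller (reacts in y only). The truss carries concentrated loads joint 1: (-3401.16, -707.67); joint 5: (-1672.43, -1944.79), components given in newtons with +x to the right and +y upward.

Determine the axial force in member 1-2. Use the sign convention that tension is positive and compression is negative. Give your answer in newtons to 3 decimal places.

N=7 nodes, M=11 members, R=3 reactions → 2N=14, M+R=14
member 0 (0-1): L=3.7834, (cx,cy)=(0.2173,0.9761)
member 1 (0-2): L=1.5270, (cx,cy)=(1.0000,0.0000)
member 2 (1-2): L=3.7597, (cx,cy)=(0.1875,-0.9823)
member 3 (1-3): L=1.5768, (cx,cy)=(0.9995,0.0311)
member 4 (2-3): L=3.8420, (cx,cy)=(0.2267,0.9740)
member 5 (2-4): L=1.6210, (cx,cy)=(1.0000,0.0000)
member 6 (3-4): L=3.8164, (cx,cy)=(0.1965,-0.9805)
member 7 (3-5): L=1.4310, (cx,cy)=(0.9881,0.1537)
member 8 (4-5): L=4.0173, (cx,cy)=(0.1653,0.9862)
member 9 (4-6): L=1.5520, (cx,cy)=(1.0000,0.0000)
member 10 (5-6): L=4.0603, (cx,cy)=(0.2187,-0.9758)
solve A·x = −loads:
  F[0-1] = -5156.7941 N (compression)
  F[0-2] = -3953.1925 N (compression)
  F[1-2] = +4449.8423 N (tension)
  F[1-3] = +1447.0474 N (tension)
  F[2-3] = -4487.7529 N (compression)
  F[2-4] = -2101.3915 N (compression)
  F[3-4] = +4344.5618 N (tension)
  F[3-5] = -429.9397 N (compression)
  F[4-5] = -4319.2518 N (compression)
  F[4-6] = -533.6854 N (compression)
  F[5-6] = +2440.2249 N (tension)
  Rx@0 = +5073.5900 N
  Ry@0 = +5033.6105 N
  Ry@6 = -2381.1505 N

4449.842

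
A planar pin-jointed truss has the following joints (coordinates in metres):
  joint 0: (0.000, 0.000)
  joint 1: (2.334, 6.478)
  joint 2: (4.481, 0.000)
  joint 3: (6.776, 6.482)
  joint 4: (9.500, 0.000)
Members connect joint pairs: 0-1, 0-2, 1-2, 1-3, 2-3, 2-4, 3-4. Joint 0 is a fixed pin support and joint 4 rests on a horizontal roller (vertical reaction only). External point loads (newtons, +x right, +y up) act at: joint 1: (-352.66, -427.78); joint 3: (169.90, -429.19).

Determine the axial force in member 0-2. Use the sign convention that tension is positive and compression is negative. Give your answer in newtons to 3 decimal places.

N=5 nodes, M=7 members, R=3 reactions → 2N=10, M+R=10
member 0 (0-1): L=6.8856, (cx,cy)=(0.3390,0.9408)
member 1 (0-2): L=4.4810, (cx,cy)=(1.0000,0.0000)
member 2 (1-2): L=6.8245, (cx,cy)=(0.3146,-0.9492)
member 3 (1-3): L=4.4420, (cx,cy)=(1.0000,0.0009)
member 4 (2-3): L=6.8763, (cx,cy)=(0.3338,0.9427)
member 5 (2-4): L=5.0190, (cx,cy)=(1.0000,0.0000)
member 6 (3-4): L=7.0311, (cx,cy)=(0.3874,-0.9219)
solve A·x = −loads:
  F[0-1] = -606.1844 N (compression)
  F[0-2] = +22.7161 N (tension)
  F[1-2] = +150.2357 N (tension)
  F[1-3] = +99.9197 N (tension)
  F[2-3] = -151.2819 N (compression)
  F[2-4] = +120.4715 N (tension)
  F[3-4] = -310.9576 N (compression)
  Rx@0 = +182.7600 N
  Ry@0 = +570.2973 N
  Ry@4 = +286.6727 N

22.716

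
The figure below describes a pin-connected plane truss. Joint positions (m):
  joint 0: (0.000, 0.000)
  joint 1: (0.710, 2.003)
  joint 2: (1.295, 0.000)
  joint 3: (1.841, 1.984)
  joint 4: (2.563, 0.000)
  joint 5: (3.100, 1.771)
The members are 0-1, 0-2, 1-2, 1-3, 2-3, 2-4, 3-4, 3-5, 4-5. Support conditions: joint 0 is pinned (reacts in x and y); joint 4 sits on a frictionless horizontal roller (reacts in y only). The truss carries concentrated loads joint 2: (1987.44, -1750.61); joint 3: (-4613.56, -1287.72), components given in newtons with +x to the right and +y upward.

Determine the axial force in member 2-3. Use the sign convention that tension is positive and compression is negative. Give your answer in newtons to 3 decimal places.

-3217.264

N=6 nodes, M=9 members, R=3 reactions → 2N=12, M+R=12
member 0 (0-1): L=2.1251, (cx,cy)=(0.3341,0.9425)
member 1 (0-2): L=1.2950, (cx,cy)=(1.0000,0.0000)
member 2 (1-2): L=2.0867, (cx,cy)=(0.2803,-0.9599)
member 3 (1-3): L=1.1312, (cx,cy)=(0.9999,-0.0168)
member 4 (2-3): L=2.0578, (cx,cy)=(0.2653,0.9642)
member 5 (2-4): L=1.2680, (cx,cy)=(1.0000,0.0000)
member 6 (3-4): L=2.1113, (cx,cy)=(0.3420,-0.9397)
member 7 (3-5): L=1.2769, (cx,cy)=(0.9860,-0.1668)
member 8 (4-5): L=1.8506, (cx,cy)=(0.2902,0.9570)
solve A·x = −loads:
  F[0-1] = -5092.8042 N (compression)
  F[0-2] = -924.6154 N (compression)
  F[1-2] = +5055.2800 N (tension)
  F[1-3] = -3119.1905 N (compression)
  F[2-3] = -3217.2635 N (compression)
  F[2-4] = -641.1499 N (compression)
  F[3-4] = +1874.8649 N (tension)
  F[3-5] = -0.0000 N (compression)
  F[4-5] = +0.0000 N (tension)
  Rx@0 = +2626.1200 N
  Ry@0 = +4800.1601 N
  Ry@4 = -1761.8301 N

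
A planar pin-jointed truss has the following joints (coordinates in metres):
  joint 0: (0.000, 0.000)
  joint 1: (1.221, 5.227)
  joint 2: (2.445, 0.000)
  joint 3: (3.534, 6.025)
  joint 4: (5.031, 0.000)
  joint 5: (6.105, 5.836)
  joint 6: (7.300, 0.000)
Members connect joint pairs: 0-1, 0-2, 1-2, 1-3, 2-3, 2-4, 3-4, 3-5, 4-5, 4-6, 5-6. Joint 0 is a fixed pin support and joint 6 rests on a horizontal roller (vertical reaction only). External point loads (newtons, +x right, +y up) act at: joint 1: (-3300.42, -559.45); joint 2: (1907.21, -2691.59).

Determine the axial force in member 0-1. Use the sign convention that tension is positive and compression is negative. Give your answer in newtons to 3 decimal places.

-4743.511

N=7 nodes, M=11 members, R=3 reactions → 2N=14, M+R=14
member 0 (0-1): L=5.3677, (cx,cy)=(0.2275,0.9738)
member 1 (0-2): L=2.4450, (cx,cy)=(1.0000,0.0000)
member 2 (1-2): L=5.3684, (cx,cy)=(0.2280,-0.9737)
member 3 (1-3): L=2.4468, (cx,cy)=(0.9453,0.3261)
member 4 (2-3): L=6.1226, (cx,cy)=(0.1779,0.9841)
member 5 (2-4): L=2.5860, (cx,cy)=(1.0000,0.0000)
member 6 (3-4): L=6.2082, (cx,cy)=(0.2411,-0.9705)
member 7 (3-5): L=2.5779, (cx,cy)=(0.9973,-0.0733)
member 8 (4-5): L=5.9340, (cx,cy)=(0.1810,0.9835)
member 9 (4-6): L=2.2690, (cx,cy)=(1.0000,0.0000)
member 10 (5-6): L=5.9571, (cx,cy)=(0.2006,-0.9797)
solve A·x = −loads:
  F[0-1] = -4743.5110 N (compression)
  F[0-2] = -314.1985 N (compression)
  F[1-2] = +4586.1496 N (tension)
  F[1-3] = +1243.7703 N (tension)
  F[2-3] = -1802.5057 N (compression)
  F[2-4] = -855.1596 N (compression)
  F[3-4] = +1369.9635 N (tension)
  F[3-5] = +526.2323 N (tension)
  F[4-5] = -1351.8650 N (compression)
  F[4-6] = -280.1409 N (compression)
  F[5-6] = +1396.5059 N (tension)
  Rx@0 = +1393.2100 N
  Ry@0 = +4619.1591 N
  Ry@6 = -1368.1191 N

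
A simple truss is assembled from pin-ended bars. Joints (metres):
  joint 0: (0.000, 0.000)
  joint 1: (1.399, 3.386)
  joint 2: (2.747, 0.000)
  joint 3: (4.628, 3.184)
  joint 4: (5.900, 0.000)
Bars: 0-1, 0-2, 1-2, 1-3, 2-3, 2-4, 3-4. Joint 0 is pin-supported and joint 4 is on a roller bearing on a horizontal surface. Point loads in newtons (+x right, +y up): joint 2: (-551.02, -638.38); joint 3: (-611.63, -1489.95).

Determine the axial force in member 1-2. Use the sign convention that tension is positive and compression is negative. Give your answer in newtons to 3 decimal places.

N=5 nodes, M=7 members, R=3 reactions → 2N=10, M+R=10
member 0 (0-1): L=3.6636, (cx,cy)=(0.3819,0.9242)
member 1 (0-2): L=2.7470, (cx,cy)=(1.0000,0.0000)
member 2 (1-2): L=3.6445, (cx,cy)=(0.3699,-0.9291)
member 3 (1-3): L=3.2353, (cx,cy)=(0.9980,-0.0624)
member 4 (2-3): L=3.6981, (cx,cy)=(0.5086,0.8610)
member 5 (2-4): L=3.1530, (cx,cy)=(1.0000,0.0000)
member 6 (3-4): L=3.4287, (cx,cy)=(0.3710,-0.9286)
solve A·x = −loads:
  F[0-1] = -1073.8256 N (compression)
  F[0-2] = -752.5973 N (compression)
  F[1-2] = +1123.8053 N (tension)
  F[1-3] = -827.3358 N (compression)
  F[2-3] = -471.2374 N (compression)
  F[2-4] = +453.7810 N (tension)
  F[3-4] = -1223.1677 N (compression)
  Rx@0 = +1162.6500 N
  Ry@0 = +992.4506 N
  Ry@4 = +1135.8794 N

1123.805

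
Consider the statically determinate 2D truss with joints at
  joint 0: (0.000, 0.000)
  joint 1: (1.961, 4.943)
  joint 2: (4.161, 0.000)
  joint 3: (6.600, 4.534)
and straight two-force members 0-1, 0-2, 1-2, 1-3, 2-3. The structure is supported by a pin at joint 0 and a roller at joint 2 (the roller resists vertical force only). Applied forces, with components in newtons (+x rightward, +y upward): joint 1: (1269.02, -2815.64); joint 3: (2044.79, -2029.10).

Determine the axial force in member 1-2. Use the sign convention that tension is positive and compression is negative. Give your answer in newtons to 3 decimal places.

-7132.159

N=4 nodes, M=5 members, R=3 reactions → 2N=8, M+R=8
member 0 (0-1): L=5.3178, (cx,cy)=(0.3688,0.9295)
member 1 (0-2): L=4.1610, (cx,cy)=(1.0000,0.0000)
member 2 (1-2): L=5.4105, (cx,cy)=(0.4066,-0.9136)
member 3 (1-3): L=4.6570, (cx,cy)=(0.9961,-0.0878)
member 4 (2-3): L=5.1484, (cx,cy)=(0.4737,0.8807)
solve A·x = −loads:
  F[0-1] = +3696.8318 N (tension)
  F[0-2] = +1950.5552 N (tension)
  F[1-2] = -7132.1590 N (compression)
  F[1-3] = +3005.9182 N (tension)
  F[2-3] = -2004.2887 N (compression)
  Rx@0 = -3313.8100 N
  Ry@0 = -3436.2919 N
  Ry@2 = +8281.0319 N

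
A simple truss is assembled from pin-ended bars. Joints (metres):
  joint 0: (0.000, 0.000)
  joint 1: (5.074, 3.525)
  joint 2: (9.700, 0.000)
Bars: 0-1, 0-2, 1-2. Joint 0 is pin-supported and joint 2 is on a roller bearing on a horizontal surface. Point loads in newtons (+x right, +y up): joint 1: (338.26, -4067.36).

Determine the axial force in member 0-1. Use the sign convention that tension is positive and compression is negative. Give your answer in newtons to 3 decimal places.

N=3 nodes, M=3 members, R=3 reactions → 2N=6, M+R=6
member 0 (0-1): L=6.1783, (cx,cy)=(0.8213,0.5705)
member 1 (0-2): L=9.7000, (cx,cy)=(1.0000,0.0000)
member 2 (1-2): L=5.8160, (cx,cy)=(0.7954,-0.6061)
solve A·x = −loads:
  F[0-1] = -3184.3608 N (compression)
  F[0-2] = +2953.4629 N (tension)
  F[1-2] = -3713.1971 N (compression)
  Rx@0 = -338.2600 N
  Ry@0 = +1816.8290 N
  Ry@2 = +2250.5310 N

-3184.361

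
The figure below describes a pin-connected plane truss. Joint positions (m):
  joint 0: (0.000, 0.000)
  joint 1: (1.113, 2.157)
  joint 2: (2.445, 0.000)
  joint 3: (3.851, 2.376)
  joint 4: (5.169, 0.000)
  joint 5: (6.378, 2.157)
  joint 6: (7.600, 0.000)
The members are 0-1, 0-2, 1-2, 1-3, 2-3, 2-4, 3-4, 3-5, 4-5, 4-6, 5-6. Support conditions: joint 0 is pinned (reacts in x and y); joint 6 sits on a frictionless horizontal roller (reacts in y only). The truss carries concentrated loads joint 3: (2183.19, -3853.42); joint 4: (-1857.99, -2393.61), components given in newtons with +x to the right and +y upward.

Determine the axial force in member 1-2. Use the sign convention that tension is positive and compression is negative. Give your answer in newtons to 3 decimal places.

N=7 nodes, M=11 members, R=3 reactions → 2N=14, M+R=14
member 0 (0-1): L=2.4272, (cx,cy)=(0.4585,0.8887)
member 1 (0-2): L=2.4450, (cx,cy)=(1.0000,0.0000)
member 2 (1-2): L=2.5351, (cx,cy)=(0.5254,-0.8508)
member 3 (1-3): L=2.7467, (cx,cy)=(0.9968,0.0797)
member 4 (2-3): L=2.7608, (cx,cy)=(0.5093,0.8606)
member 5 (2-4): L=2.7240, (cx,cy)=(1.0000,0.0000)
member 6 (3-4): L=2.7171, (cx,cy)=(0.4851,-0.8745)
member 7 (3-5): L=2.5365, (cx,cy)=(0.9963,-0.0863)
member 8 (4-5): L=2.4727, (cx,cy)=(0.4889,0.8723)
member 9 (4-6): L=2.4310, (cx,cy)=(1.0000,0.0000)
member 10 (5-6): L=2.4791, (cx,cy)=(0.4929,-0.8701)
solve A·x = −loads:
  F[0-1] = -2232.5036 N (compression)
  F[0-2] = +1348.9111 N (tension)
  F[1-2] = +2130.2932 N (tension)
  F[1-3] = -2149.8482 N (compression)
  F[2-3] = -2106.1231 N (compression)
  F[2-4] = +3540.7812 N (tension)
  F[3-4] = -1683.7237 N (compression)
  F[3-5] = -4599.2047 N (compression)
  F[4-5] = +4431.8327 N (tension)
  F[4-6] = +2415.1481 N (tension)
  F[5-6] = -4899.6659 N (compression)
  Rx@0 = -325.2000 N
  Ry@0 = +1983.9576 N
  Ry@6 = +4263.0724 N

2130.293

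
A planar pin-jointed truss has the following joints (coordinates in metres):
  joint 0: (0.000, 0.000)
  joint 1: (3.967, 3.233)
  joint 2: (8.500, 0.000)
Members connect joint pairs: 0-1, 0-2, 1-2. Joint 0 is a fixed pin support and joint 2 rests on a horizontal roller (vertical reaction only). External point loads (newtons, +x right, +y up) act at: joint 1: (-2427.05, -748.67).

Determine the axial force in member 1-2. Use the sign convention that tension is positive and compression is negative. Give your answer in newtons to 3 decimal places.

N=3 nodes, M=3 members, R=3 reactions → 2N=6, M+R=6
member 0 (0-1): L=5.1176, (cx,cy)=(0.7752,0.6317)
member 1 (0-2): L=8.5000, (cx,cy)=(1.0000,0.0000)
member 2 (1-2): L=5.5678, (cx,cy)=(0.8141,-0.5807)
solve A·x = −loads:
  F[0-1] = -2093.2385 N (compression)
  F[0-2] = -804.4244 N (compression)
  F[1-2] = +988.0593 N (tension)
  Rx@0 = +2427.0500 N
  Ry@0 = +1322.3969 N
  Ry@2 = -573.7269 N

988.059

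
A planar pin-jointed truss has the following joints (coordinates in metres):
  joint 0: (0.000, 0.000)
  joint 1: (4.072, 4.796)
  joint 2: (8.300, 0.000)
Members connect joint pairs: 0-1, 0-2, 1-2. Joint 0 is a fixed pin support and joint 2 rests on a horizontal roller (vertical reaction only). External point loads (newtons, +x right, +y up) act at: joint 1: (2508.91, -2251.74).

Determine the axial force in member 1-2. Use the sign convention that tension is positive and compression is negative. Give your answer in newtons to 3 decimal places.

N=3 nodes, M=3 members, R=3 reactions → 2N=6, M+R=6
member 0 (0-1): L=6.2915, (cx,cy)=(0.6472,0.7623)
member 1 (0-2): L=8.3000, (cx,cy)=(1.0000,0.0000)
member 2 (1-2): L=6.3936, (cx,cy)=(0.6613,-0.7501)
solve A·x = −loads:
  F[0-1] = +397.0823 N (tension)
  F[0-2] = +2251.9088 N (tension)
  F[1-2] = -3405.3247 N (compression)
  Rx@0 = -2508.9100 N
  Ry@0 = -302.6959 N
  Ry@2 = +2554.4359 N

-3405.325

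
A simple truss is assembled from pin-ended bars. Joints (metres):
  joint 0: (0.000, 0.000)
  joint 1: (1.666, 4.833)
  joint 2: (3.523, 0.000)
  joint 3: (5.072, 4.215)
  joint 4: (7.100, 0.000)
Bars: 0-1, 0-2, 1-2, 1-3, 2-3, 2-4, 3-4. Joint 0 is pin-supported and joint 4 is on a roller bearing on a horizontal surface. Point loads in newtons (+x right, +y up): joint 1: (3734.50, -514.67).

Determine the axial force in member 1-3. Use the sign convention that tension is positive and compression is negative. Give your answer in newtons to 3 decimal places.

-2153.122

N=5 nodes, M=7 members, R=3 reactions → 2N=10, M+R=10
member 0 (0-1): L=5.1121, (cx,cy)=(0.3259,0.9454)
member 1 (0-2): L=3.5230, (cx,cy)=(1.0000,0.0000)
member 2 (1-2): L=5.1775, (cx,cy)=(0.3587,-0.9335)
member 3 (1-3): L=3.4616, (cx,cy)=(0.9839,-0.1785)
member 4 (2-3): L=4.4906, (cx,cy)=(0.3449,0.9386)
member 5 (2-4): L=3.5770, (cx,cy)=(1.0000,0.0000)
member 6 (3-4): L=4.6775, (cx,cy)=(0.4336,-0.9011)
solve A·x = −loads:
  F[0-1] = +2272.2361 N (tension)
  F[0-2] = +2993.9914 N (tension)
  F[1-2] = -2440.8631 N (compression)
  F[1-3] = -2153.1217 N (compression)
  F[2-3] = +2427.4470 N (tension)
  F[2-4] = +1281.2034 N (tension)
  F[3-4] = -2955.0440 N (compression)
  Rx@0 = -3734.5000 N
  Ry@0 = -2148.1862 N
  Ry@4 = +2662.8562 N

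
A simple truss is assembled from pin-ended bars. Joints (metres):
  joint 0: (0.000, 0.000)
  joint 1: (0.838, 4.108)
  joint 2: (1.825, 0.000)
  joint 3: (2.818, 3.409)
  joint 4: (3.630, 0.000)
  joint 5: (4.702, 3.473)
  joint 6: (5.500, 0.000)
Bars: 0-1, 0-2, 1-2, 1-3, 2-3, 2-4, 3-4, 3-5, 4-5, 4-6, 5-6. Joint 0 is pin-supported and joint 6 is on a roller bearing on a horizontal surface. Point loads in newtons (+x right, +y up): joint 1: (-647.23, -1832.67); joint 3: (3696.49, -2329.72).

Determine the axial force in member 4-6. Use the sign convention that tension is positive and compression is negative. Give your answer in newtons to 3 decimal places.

N=7 nodes, M=11 members, R=3 reactions → 2N=14, M+R=14
member 0 (0-1): L=4.1926, (cx,cy)=(0.1999,0.9798)
member 1 (0-2): L=1.8250, (cx,cy)=(1.0000,0.0000)
member 2 (1-2): L=4.2249, (cx,cy)=(0.2336,-0.9723)
member 3 (1-3): L=2.0998, (cx,cy)=(0.9430,-0.3329)
member 4 (2-3): L=3.5507, (cx,cy)=(0.2797,0.9601)
member 5 (2-4): L=1.8050, (cx,cy)=(1.0000,0.0000)
member 6 (3-4): L=3.5044, (cx,cy)=(0.2317,-0.9728)
member 7 (3-5): L=1.8851, (cx,cy)=(0.9994,0.0340)
member 8 (4-5): L=3.6347, (cx,cy)=(0.2949,0.9555)
member 9 (4-6): L=1.8700, (cx,cy)=(1.0000,0.0000)
member 10 (5-6): L=3.5635, (cx,cy)=(0.2239,-0.9746)
solve A·x = −loads:
  F[0-1] = -899.9235 N (compression)
  F[0-2] = +3229.1330 N (tension)
  F[1-2] = -1254.0194 N (compression)
  F[1-3] = +806.3026 N (tension)
  F[2-3] = +1269.9955 N (tension)
  F[2-4] = +2581.0028 N (tension)
  F[3-4] = -3434.7447 N (compression)
  F[3-5] = -1786.1659 N (compression)
  F[4-5] = +3496.8167 N (tension)
  F[4-6] = +753.7977 N (tension)
  F[5-6] = -3366.1130 N (compression)
  Rx@0 = -3049.2600 N
  Ry@0 = +881.7642 N
  Ry@6 = +3280.6258 N

753.798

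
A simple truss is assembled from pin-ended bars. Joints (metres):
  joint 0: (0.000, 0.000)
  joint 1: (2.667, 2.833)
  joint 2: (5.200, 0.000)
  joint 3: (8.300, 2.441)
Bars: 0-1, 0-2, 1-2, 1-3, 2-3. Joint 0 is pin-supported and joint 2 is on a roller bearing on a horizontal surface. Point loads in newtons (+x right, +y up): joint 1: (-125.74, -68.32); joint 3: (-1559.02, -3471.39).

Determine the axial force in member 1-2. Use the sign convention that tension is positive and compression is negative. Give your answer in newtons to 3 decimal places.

N=4 nodes, M=5 members, R=3 reactions → 2N=8, M+R=8
member 0 (0-1): L=3.8909, (cx,cy)=(0.6855,0.7281)
member 1 (0-2): L=5.2000, (cx,cy)=(1.0000,0.0000)
member 2 (1-2): L=3.8003, (cx,cy)=(0.6665,-0.7455)
member 3 (1-3): L=5.6466, (cx,cy)=(0.9976,-0.0694)
member 4 (2-3): L=3.9457, (cx,cy)=(0.7857,0.6186)
solve A·x = −loads:
  F[0-1] = +1697.3353 N (tension)
  F[0-2] = -2848.2034 N (compression)
  F[1-2] = -1993.8639 N (compression)
  F[1-3] = +2624.4920 N (tension)
  F[2-3] = -5316.7303 N (compression)
  Rx@0 = +1684.7600 N
  Ry@0 = -1235.8587 N
  Ry@2 = +4775.5687 N

-1993.864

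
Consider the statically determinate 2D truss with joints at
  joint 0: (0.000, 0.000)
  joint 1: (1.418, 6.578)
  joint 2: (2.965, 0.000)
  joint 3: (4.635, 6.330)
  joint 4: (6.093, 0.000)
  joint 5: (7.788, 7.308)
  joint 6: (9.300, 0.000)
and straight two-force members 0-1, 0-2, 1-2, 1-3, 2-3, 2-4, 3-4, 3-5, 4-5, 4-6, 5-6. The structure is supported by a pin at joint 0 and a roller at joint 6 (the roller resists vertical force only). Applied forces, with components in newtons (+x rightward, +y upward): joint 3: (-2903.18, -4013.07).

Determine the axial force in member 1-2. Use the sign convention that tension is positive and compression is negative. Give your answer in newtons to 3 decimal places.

N=7 nodes, M=11 members, R=3 reactions → 2N=14, M+R=14
member 0 (0-1): L=6.7291, (cx,cy)=(0.2107,0.9775)
member 1 (0-2): L=2.9650, (cx,cy)=(1.0000,0.0000)
member 2 (1-2): L=6.7575, (cx,cy)=(0.2289,-0.9734)
member 3 (1-3): L=3.2265, (cx,cy)=(0.9970,-0.0769)
member 4 (2-3): L=6.5466, (cx,cy)=(0.2551,0.9669)
member 5 (2-4): L=3.1280, (cx,cy)=(1.0000,0.0000)
member 6 (3-4): L=6.4957, (cx,cy)=(0.2245,-0.9745)
member 7 (3-5): L=3.3012, (cx,cy)=(0.9551,0.2963)
member 8 (4-5): L=7.5020, (cx,cy)=(0.2259,0.9741)
member 9 (4-6): L=3.2070, (cx,cy)=(1.0000,0.0000)
member 10 (5-6): L=7.4628, (cx,cy)=(0.2026,-0.9793)
solve A·x = −loads:
  F[0-1] = -4080.6744 N (compression)
  F[0-2] = -2043.2738 N (compression)
  F[1-2] = +4242.8955 N (tension)
  F[1-3] = -1836.6746 N (compression)
  F[2-3] = -4271.5335 N (compression)
  F[2-4] = +17.7070 N (tension)
  F[3-4] = -28.2723 N (compression)
  F[3-5] = -11.8952 N (compression)
  F[4-5] = +28.2822 N (tension)
  F[4-6] = +4.9711 N (tension)
  F[5-6] = -24.5357 N (compression)
  Rx@0 = +2903.1800 N
  Ry@0 = +3989.0431 N
  Ry@6 = +24.0269 N

4242.895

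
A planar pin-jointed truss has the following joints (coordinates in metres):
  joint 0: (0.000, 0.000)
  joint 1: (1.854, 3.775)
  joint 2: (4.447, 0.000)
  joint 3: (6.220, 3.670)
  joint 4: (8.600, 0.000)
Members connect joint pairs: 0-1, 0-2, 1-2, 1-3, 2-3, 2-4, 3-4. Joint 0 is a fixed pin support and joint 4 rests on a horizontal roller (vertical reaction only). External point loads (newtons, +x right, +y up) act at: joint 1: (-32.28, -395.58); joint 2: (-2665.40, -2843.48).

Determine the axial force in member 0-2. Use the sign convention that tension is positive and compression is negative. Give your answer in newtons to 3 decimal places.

-1863.942

N=5 nodes, M=7 members, R=3 reactions → 2N=10, M+R=10
member 0 (0-1): L=4.2057, (cx,cy)=(0.4408,0.8976)
member 1 (0-2): L=4.4470, (cx,cy)=(1.0000,0.0000)
member 2 (1-2): L=4.5798, (cx,cy)=(0.5662,-0.8243)
member 3 (1-3): L=4.3673, (cx,cy)=(0.9997,-0.0240)
member 4 (2-3): L=4.0758, (cx,cy)=(0.4350,0.9004)
member 5 (2-4): L=4.1530, (cx,cy)=(1.0000,0.0000)
member 6 (3-4): L=4.3742, (cx,cy)=(0.5441,-0.8390)
solve A·x = −loads:
  F[0-1] = -1891.2921 N (compression)
  F[0-2] = -1863.9418 N (compression)
  F[1-2] = +1629.9051 N (tension)
  F[1-3] = -1724.7861 N (compression)
  F[2-3] = +1665.8567 N (tension)
  F[2-4] = +999.6350 N (tension)
  F[3-4] = -1837.2127 N (compression)
  Rx@0 = +2697.6800 N
  Ry@0 = +1697.6061 N
  Ry@4 = +1541.4539 N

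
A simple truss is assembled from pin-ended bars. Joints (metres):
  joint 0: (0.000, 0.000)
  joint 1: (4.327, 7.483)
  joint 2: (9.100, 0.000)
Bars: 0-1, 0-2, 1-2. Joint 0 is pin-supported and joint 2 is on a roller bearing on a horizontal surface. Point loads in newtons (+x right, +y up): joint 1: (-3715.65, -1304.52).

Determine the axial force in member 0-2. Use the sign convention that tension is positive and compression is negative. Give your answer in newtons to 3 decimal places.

N=3 nodes, M=3 members, R=3 reactions → 2N=6, M+R=6
member 0 (0-1): L=8.6440, (cx,cy)=(0.5006,0.8657)
member 1 (0-2): L=9.1000, (cx,cy)=(1.0000,0.0000)
member 2 (1-2): L=8.8756, (cx,cy)=(0.5378,-0.8431)
solve A·x = −loads:
  F[0-1] = -4319.8312 N (compression)
  F[0-2] = -1553.2281 N (compression)
  F[1-2] = +2888.3049 N (tension)
  Rx@0 = +3715.6500 N
  Ry@0 = +3739.6355 N
  Ry@2 = -2435.1155 N

-1553.228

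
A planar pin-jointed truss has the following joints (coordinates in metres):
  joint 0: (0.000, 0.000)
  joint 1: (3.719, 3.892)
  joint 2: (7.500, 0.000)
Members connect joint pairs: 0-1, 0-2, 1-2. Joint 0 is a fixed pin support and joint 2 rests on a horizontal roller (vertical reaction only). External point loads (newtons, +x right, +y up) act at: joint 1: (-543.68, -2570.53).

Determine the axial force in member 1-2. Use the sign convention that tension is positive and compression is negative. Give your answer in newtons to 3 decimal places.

-1383.745

N=3 nodes, M=3 members, R=3 reactions → 2N=6, M+R=6
member 0 (0-1): L=5.3832, (cx,cy)=(0.6909,0.7230)
member 1 (0-2): L=7.5000, (cx,cy)=(1.0000,0.0000)
member 2 (1-2): L=5.4262, (cx,cy)=(0.6968,-0.7173)
solve A·x = −loads:
  F[0-1] = -2182.6270 N (compression)
  F[0-2] = +964.2001 N (tension)
  F[1-2] = -1383.7453 N (compression)
  Rx@0 = +543.6800 N
  Ry@0 = +1578.0235 N
  Ry@2 = +992.5065 N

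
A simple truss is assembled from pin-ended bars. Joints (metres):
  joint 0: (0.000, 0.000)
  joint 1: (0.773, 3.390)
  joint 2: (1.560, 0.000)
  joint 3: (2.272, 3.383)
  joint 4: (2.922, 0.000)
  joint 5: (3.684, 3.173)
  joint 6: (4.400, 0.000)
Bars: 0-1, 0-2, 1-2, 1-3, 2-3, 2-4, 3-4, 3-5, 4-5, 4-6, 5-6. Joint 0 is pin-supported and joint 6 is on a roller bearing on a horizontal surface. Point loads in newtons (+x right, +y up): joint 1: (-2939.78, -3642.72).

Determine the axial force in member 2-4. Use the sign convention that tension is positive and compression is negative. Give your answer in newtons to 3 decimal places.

-1022.174

N=7 nodes, M=11 members, R=3 reactions → 2N=14, M+R=14
member 0 (0-1): L=3.4770, (cx,cy)=(0.2223,0.9750)
member 1 (0-2): L=1.5600, (cx,cy)=(1.0000,0.0000)
member 2 (1-2): L=3.4802, (cx,cy)=(0.2261,-0.9741)
member 3 (1-3): L=1.4990, (cx,cy)=(1.0000,-0.0047)
member 4 (2-3): L=3.4571, (cx,cy)=(0.2060,0.9786)
member 5 (2-4): L=1.3620, (cx,cy)=(1.0000,0.0000)
member 6 (3-4): L=3.4449, (cx,cy)=(0.1887,-0.9820)
member 7 (3-5): L=1.4275, (cx,cy)=(0.9891,-0.1471)
member 8 (4-5): L=3.2632, (cx,cy)=(0.2335,0.9724)
member 9 (4-6): L=1.4780, (cx,cy)=(1.0000,0.0000)
member 10 (5-6): L=3.2528, (cx,cy)=(0.2201,-0.9755)
solve A·x = −loads:
  F[0-1] = -5402.9390 N (compression)
  F[0-2] = -1738.6139 N (compression)
  F[1-2] = +1661.6892 N (tension)
  F[1-3] = +1362.8553 N (tension)
  F[2-3] = -1654.1036 N (compression)
  F[2-4] = -1022.1742 N (compression)
  F[3-4] = +1544.0487 N (tension)
  F[3-5] = +738.8725 N (tension)
  F[4-5] = -1559.4258 N (compression)
  F[4-6] = -366.6893 N (compression)
  F[5-6] = +1665.8660 N (tension)
  Rx@0 = +2939.7800 N
  Ry@0 = +5267.7272 N
  Ry@6 = -1625.0072 N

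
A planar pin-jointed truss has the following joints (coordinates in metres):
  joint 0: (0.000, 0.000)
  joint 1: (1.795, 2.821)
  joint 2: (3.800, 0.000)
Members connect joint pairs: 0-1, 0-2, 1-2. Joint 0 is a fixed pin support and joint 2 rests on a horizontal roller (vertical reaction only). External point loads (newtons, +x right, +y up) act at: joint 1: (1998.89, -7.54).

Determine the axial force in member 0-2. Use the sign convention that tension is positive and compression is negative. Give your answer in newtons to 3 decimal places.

1057.209

N=3 nodes, M=3 members, R=3 reactions → 2N=6, M+R=6
member 0 (0-1): L=3.3437, (cx,cy)=(0.5368,0.8437)
member 1 (0-2): L=3.8000, (cx,cy)=(1.0000,0.0000)
member 2 (1-2): L=3.4609, (cx,cy)=(0.5793,-0.8151)
solve A·x = −loads:
  F[0-1] = +1754.1292 N (tension)
  F[0-2] = +1057.2089 N (tension)
  F[1-2] = -1824.9030 N (compression)
  Rx@0 = -1998.8900 N
  Ry@0 = -1479.9345 N
  Ry@2 = +1487.4745 N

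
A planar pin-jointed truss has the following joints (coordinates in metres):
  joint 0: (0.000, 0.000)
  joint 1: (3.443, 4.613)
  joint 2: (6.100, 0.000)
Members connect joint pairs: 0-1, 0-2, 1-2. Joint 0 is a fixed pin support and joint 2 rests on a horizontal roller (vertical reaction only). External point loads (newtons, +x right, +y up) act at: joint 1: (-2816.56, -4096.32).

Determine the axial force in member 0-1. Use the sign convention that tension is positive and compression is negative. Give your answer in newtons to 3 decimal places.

N=3 nodes, M=3 members, R=3 reactions → 2N=6, M+R=6
member 0 (0-1): L=5.7562, (cx,cy)=(0.5981,0.8014)
member 1 (0-2): L=6.1000, (cx,cy)=(1.0000,0.0000)
member 2 (1-2): L=5.3235, (cx,cy)=(0.4991,-0.8665)
solve A·x = −loads:
  F[0-1] = -4884.2548 N (compression)
  F[0-2] = +104.8888 N (tension)
  F[1-2] = -210.1518 N (compression)
  Rx@0 = +2816.5600 N
  Ry@0 = +3914.2153 N
  Ry@2 = +182.1047 N

-4884.255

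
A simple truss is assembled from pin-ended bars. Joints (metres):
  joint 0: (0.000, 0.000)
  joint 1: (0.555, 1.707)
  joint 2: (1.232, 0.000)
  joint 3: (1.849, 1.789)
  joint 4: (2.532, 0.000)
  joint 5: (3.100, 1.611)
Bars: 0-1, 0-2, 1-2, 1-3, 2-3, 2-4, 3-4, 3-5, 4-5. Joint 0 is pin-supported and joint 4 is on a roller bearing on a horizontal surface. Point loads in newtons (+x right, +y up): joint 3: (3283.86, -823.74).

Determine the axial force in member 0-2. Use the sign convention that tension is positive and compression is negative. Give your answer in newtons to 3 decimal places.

N=6 nodes, M=9 members, R=3 reactions → 2N=12, M+R=12
member 0 (0-1): L=1.7950, (cx,cy)=(0.3092,0.9510)
member 1 (0-2): L=1.2320, (cx,cy)=(1.0000,0.0000)
member 2 (1-2): L=1.8363, (cx,cy)=(0.3687,-0.9296)
member 3 (1-3): L=1.2966, (cx,cy)=(0.9980,0.0632)
member 4 (2-3): L=1.8924, (cx,cy)=(0.3260,0.9454)
member 5 (2-4): L=1.3000, (cx,cy)=(1.0000,0.0000)
member 6 (3-4): L=1.9149, (cx,cy)=(0.3567,-0.9342)
member 7 (3-5): L=1.2636, (cx,cy)=(0.9900,-0.1409)
member 8 (4-5): L=1.7082, (cx,cy)=(0.3325,0.9431)
solve A·x = −loads:
  F[0-1] = +2206.1365 N (tension)
  F[0-2] = +2601.7238 N (tension)
  F[1-2] = -2156.3138 N (compression)
  F[1-3] = +1480.0592 N (tension)
  F[2-3] = +2120.2877 N (tension)
  F[2-4] = +1115.4660 N (tension)
  F[3-4] = -3127.4594 N (compression)
  F[3-5] = -0.0000 N (tension)
  F[4-5] = +0.0000 N (tension)
  Rx@0 = -3283.8600 N
  Ry@0 = -2098.0297 N
  Ry@4 = +2921.7697 N

2601.724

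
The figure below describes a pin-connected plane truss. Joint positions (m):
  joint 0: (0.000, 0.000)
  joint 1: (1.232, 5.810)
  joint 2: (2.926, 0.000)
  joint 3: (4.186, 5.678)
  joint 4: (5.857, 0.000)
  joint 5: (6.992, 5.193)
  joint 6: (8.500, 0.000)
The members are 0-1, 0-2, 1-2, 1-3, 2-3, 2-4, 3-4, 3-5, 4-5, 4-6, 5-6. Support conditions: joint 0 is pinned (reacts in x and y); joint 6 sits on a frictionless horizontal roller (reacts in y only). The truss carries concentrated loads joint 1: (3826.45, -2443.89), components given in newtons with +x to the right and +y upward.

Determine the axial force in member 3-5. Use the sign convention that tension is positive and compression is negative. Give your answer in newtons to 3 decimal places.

-1478.023

N=7 nodes, M=11 members, R=3 reactions → 2N=14, M+R=14
member 0 (0-1): L=5.9392, (cx,cy)=(0.2074,0.9782)
member 1 (0-2): L=2.9260, (cx,cy)=(1.0000,0.0000)
member 2 (1-2): L=6.0519, (cx,cy)=(0.2799,-0.9600)
member 3 (1-3): L=2.9569, (cx,cy)=(0.9990,-0.0446)
member 4 (2-3): L=5.8161, (cx,cy)=(0.2166,0.9763)
member 5 (2-4): L=2.9310, (cx,cy)=(1.0000,0.0000)
member 6 (3-4): L=5.9188, (cx,cy)=(0.2823,-0.9593)
member 7 (3-5): L=2.8476, (cx,cy)=(0.9854,-0.1703)
member 8 (4-5): L=5.3156, (cx,cy)=(0.2135,0.9769)
member 9 (4-6): L=2.6430, (cx,cy)=(1.0000,0.0000)
member 10 (5-6): L=5.4075, (cx,cy)=(0.2789,-0.9603)
solve A·x = −loads:
  F[0-1] = +537.5131 N (tension)
  F[0-2] = +3714.9505 N (tension)
  F[1-2] = -2959.0025 N (compression)
  F[1-3] = -2889.5733 N (compression)
  F[2-3] = +2909.8222 N (tension)
  F[2-4] = +2256.3112 N (tension)
  F[3-4] = -2833.2334 N (compression)
  F[3-5] = -1478.0229 N (compression)
  F[4-5] = +2782.1383 N (tension)
  F[4-6] = +862.3772 N (tension)
  F[5-6] = -3092.3907 N (compression)
  Rx@0 = -3826.4500 N
  Ry@0 = -525.8214 N
  Ry@6 = +2969.7114 N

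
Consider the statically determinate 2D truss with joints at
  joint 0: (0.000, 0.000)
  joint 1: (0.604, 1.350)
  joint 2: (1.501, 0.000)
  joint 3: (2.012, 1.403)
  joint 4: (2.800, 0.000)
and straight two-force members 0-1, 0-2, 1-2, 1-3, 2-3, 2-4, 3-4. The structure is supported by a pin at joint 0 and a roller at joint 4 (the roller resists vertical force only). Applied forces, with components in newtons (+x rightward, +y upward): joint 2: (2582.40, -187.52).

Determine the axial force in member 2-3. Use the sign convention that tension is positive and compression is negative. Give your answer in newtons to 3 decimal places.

N=5 nodes, M=7 members, R=3 reactions → 2N=10, M+R=10
member 0 (0-1): L=1.4790, (cx,cy)=(0.4084,0.9128)
member 1 (0-2): L=1.5010, (cx,cy)=(1.0000,0.0000)
member 2 (1-2): L=1.6208, (cx,cy)=(0.5534,-0.8329)
member 3 (1-3): L=1.4090, (cx,cy)=(0.9993,0.0376)
member 4 (2-3): L=1.4932, (cx,cy)=(0.3422,0.9396)
member 5 (2-4): L=1.2990, (cx,cy)=(1.0000,0.0000)
member 6 (3-4): L=1.6091, (cx,cy)=(0.4897,-0.8719)
solve A·x = −loads:
  F[0-1] = -95.3061 N (compression)
  F[0-2] = +2621.3226 N (tension)
  F[1-2] = +100.1842 N (tension)
  F[1-3] = -94.4332 N (compression)
  F[2-3] = +110.7645 N (tension)
  F[2-4] = +56.4597 N (tension)
  F[3-4] = -115.2944 N (compression)
  Rx@0 = -2582.4000 N
  Ry@0 = +86.9959 N
  Ry@4 = +100.5241 N

110.765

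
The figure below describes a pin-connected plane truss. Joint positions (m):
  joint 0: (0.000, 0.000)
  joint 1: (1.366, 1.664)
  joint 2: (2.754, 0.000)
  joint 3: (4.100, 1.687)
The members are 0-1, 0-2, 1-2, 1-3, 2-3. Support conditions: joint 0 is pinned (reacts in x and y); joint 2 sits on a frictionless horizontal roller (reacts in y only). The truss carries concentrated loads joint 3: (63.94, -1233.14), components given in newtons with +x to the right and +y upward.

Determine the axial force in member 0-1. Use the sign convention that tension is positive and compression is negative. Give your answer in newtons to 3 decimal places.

N=4 nodes, M=5 members, R=3 reactions → 2N=8, M+R=8
member 0 (0-1): L=2.1529, (cx,cy)=(0.6345,0.7729)
member 1 (0-2): L=2.7540, (cx,cy)=(1.0000,0.0000)
member 2 (1-2): L=2.1669, (cx,cy)=(0.6405,-0.7679)
member 3 (1-3): L=2.7341, (cx,cy)=(1.0000,0.0084)
member 4 (2-3): L=2.1582, (cx,cy)=(0.6237,0.7817)
solve A·x = −loads:
  F[0-1] = +830.4293 N (tension)
  F[0-2] = -462.9688 N (compression)
  F[1-2] = -824.2830 N (compression)
  F[1-3] = +1054.9385 N (tension)
  F[2-3] = -1588.9002 N (compression)
  Rx@0 = -63.9400 N
  Ry@0 = -641.8567 N
  Ry@2 = +1874.9967 N

830.429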